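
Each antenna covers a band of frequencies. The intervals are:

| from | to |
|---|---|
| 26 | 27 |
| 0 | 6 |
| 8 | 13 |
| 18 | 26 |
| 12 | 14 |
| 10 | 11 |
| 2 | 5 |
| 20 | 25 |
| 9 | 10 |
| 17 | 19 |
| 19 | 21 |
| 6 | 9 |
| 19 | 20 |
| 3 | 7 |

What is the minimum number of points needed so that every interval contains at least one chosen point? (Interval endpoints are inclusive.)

7

Sort by right endpoint; whenever an interval is uncovered, place a point at its right end.
Sorted: [2,5] [0,6] [3,7] [6,9] [9,10] [10,11] [8,13] [12,14] [17,19] [19,20] [19,21] [20,25] [18,26] [26,27]
{[2,5],[0,6],[3,7]} hit by 5; {[6,9],[9,10]} hit by 9; {[10,11],[8,13]} hit by 11; {[12,14]} hit by 14; {[17,19],[19,20],[19,21]} hit by 19; {[20,25],[18,26]} hit by 25; {[26,27]} hit by 27.
Points: 5, 9, 11, 14, 19, 25, 27 (7 total).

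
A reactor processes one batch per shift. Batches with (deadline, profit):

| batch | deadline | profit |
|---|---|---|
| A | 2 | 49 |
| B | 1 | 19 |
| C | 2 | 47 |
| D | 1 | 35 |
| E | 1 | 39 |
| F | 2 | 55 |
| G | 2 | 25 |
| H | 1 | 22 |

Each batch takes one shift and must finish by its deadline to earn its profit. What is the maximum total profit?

104

Profit order: F=55 A=49 C=47 E=39 D=35 G=25 H=22 B=19
Assign: F→slot 2, A→slot 1, C skipped, E skipped, D skipped, G skipped, H skipped, B skipped.
Slots: [1:A] [2:F]
Profit = 49 + 55 = 104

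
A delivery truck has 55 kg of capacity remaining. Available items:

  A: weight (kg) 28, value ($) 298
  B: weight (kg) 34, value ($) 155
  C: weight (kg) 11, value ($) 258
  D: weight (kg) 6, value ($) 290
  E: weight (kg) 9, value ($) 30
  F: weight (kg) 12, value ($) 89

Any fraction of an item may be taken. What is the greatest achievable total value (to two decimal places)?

Greedy by value/weight ratio, highest first.
Ratios (sorted): D 48.33, C 23.45, A 10.64, F 7.42, B 4.56, E 3.33
take D (6 @ 290); take C (11 @ 258); take A (28 @ 298); take 10/12 of F → 74.17. Capacity used 55/55.
Total value = 920.17

920.17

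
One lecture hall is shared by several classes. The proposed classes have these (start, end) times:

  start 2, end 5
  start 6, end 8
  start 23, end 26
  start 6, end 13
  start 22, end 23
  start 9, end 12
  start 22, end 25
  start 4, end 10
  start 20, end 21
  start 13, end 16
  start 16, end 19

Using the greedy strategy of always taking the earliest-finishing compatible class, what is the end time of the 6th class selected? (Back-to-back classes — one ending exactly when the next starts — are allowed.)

Sort by end time and greedily take each interval whose start is ≥ the last chosen end.
By end time: (2,5), (6,8), (4,10), (9,12), (6,13), (13,16), (16,19), (20,21), (22,23), (22,25), (23,26).
Pick (2,5); next start ≥ 5 → (6,8); next start ≥ 8 → (9,12); next start ≥ 12 → (13,16); next start ≥ 16 → (16,19); next start ≥ 19 → (20,21); next start ≥ 21 → (22,23); next start ≥ 23 → (23,26).
Selected: (2,5) (6,8) (9,12) (13,16) (16,19) (20,21) (22,23) (23,26)

21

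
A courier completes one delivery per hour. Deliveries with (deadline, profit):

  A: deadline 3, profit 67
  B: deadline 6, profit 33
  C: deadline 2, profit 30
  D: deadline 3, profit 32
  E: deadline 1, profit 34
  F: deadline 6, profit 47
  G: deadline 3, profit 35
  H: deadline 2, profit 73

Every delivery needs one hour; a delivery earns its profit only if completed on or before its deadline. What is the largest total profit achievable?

255

By profit: H(d2,73), A(d3,67), F(d6,47), G(d3,35), E(d1,34), B(d6,33), D(d3,32), C(d2,30)
H→slot 2; A→slot 3; F→slot 6; G→slot 1; E skipped; B→slot 5; D skipped; C skipped.
Profit = 35 + 73 + 67 + 33 + 47 = 255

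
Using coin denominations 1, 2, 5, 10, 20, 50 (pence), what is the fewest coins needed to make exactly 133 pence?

6

Use the largest denomination that fits, subtract, and repeat.
133 = 2×50 + 1×20 + 1×10 + 1×2 + 1×1
Total coins = 2 + 1 + 1 + 1 + 1 = 6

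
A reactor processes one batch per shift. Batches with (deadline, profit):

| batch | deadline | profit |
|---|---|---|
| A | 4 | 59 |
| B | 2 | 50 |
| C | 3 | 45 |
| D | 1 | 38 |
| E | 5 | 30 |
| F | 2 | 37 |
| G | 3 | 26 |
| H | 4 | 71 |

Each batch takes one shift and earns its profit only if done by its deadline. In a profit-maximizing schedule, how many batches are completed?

5

By profit: H(d4,71), A(d4,59), B(d2,50), C(d3,45), D(d1,38), F(d2,37), E(d5,30), G(d3,26)
H→slot 4; A→slot 3; B→slot 2; C→slot 1; D skipped; F skipped; E→slot 5; G skipped.
5 of 8 scheduled.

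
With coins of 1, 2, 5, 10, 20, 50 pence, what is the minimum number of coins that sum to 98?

Use the largest denomination that fits, subtract, and repeat.
98 − 1×50→48 − 2×20→8 − 1×5→3 − 1×2→1 − 1×1→0
Total coins = 1 + 2 + 1 + 1 + 1 = 6

6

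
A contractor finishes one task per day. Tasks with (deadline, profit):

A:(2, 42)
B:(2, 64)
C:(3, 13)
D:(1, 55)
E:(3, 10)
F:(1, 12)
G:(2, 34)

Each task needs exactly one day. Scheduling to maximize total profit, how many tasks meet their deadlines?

Sort by profit descending; place each in the latest free slot ≤ its deadline.
Profit order: B=64 D=55 A=42 G=34 C=13 F=12 E=10
Assign: B→slot 2, D→slot 1, A skipped, G skipped, C→slot 3, F skipped, E skipped.
Slots: [1:D] [2:B] [3:C]
3 of 7 scheduled.

3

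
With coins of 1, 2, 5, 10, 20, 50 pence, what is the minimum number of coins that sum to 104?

4

104 = 2×50 + 2×2
Total coins = 2 + 2 = 4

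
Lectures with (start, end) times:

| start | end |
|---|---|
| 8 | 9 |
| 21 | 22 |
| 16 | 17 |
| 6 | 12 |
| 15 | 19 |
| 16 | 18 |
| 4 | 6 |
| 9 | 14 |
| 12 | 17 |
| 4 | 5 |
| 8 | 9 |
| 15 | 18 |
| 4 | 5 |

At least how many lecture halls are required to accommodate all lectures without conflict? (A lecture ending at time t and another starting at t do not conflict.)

The answer is the maximum number of intervals overlapping at any instant.
starts: [4, 4, 4, 6, 8, 8, 9, 12, 15, 15, 16, 16, 21]
ends:   [5, 5, 6, 9, 9, 12, 14, 17, 17, 18, 18, 19, 22]
s4→1 s4→2 s4→3 e5→2 e5→1 e6→0 s6→1 s8→2 s8→3 e9→2 e9→1 s9→2 e12→1 s12→2 e14→1 s15→2 s15→3 s16→4 s16→5  — peak 5.

5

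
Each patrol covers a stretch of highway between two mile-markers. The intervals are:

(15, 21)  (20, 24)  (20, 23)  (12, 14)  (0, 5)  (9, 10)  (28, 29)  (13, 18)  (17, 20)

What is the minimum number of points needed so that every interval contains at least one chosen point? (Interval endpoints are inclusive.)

Sort by right endpoint; whenever an interval is uncovered, place a point at its right end.
Sorted: [0,5] [9,10] [12,14] [13,18] [17,20] [15,21] [20,23] [20,24] [28,29]
{[0,5]} hit by 5; {[9,10]} hit by 10; {[12,14],[13,18]} hit by 14; {[17,20],[15,21],[20,23],[20,24]} hit by 20; {[28,29]} hit by 29.
Points: 5, 10, 14, 20, 29 (5 total).

5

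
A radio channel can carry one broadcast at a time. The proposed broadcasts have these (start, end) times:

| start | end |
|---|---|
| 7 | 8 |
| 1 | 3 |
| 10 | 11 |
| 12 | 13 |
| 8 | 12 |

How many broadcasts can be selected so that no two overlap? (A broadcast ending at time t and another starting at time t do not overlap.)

By end time: (1,3), (7,8), (10,11), (8,12), (12,13).
Pick (1,3); next start ≥ 3 → (7,8); next start ≥ 8 → (10,11); next start ≥ 11 → (12,13).
Selected 4 broadcasts.

4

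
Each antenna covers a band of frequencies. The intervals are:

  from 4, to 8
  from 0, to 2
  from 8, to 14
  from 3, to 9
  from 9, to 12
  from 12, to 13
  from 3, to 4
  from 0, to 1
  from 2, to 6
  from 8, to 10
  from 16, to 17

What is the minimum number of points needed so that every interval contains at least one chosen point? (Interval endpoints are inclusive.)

5

Sort by right endpoint; whenever an interval is uncovered, place a point at its right end.
Sorted: [0,1] [0,2] [3,4] [2,6] [4,8] [3,9] [8,10] [9,12] [12,13] [8,14] [16,17]
{[0,1],[0,2]} hit by 1; {[3,4],[2,6],[4,8],[3,9]} hit by 4; {[8,10],[9,12]} hit by 10; {[12,13],[8,14]} hit by 13; {[16,17]} hit by 17.
Points: 1, 4, 10, 13, 17 (5 total).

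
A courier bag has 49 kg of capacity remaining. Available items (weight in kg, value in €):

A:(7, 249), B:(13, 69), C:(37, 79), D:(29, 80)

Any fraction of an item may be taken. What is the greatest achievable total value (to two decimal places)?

398.00

Greedy by value/weight ratio, highest first.
Order: A (249/7=35.57) > B (69/13=5.31) > D (80/29=2.76) > C (79/37=2.14)
Fill: take A (7 @ 249) → take B (13 @ 69) → take D (29 @ 80); 49/49 used.
Total value = 398.00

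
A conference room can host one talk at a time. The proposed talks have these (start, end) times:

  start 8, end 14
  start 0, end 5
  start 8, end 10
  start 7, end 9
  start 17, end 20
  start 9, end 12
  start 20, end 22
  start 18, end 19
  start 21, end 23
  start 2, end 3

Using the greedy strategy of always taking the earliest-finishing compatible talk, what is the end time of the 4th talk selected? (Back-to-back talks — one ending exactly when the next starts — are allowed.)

19

By end time: (2,3), (0,5), (7,9), (8,10), (9,12), (8,14), (18,19), (17,20), (20,22), (21,23).
Pick (2,3); next start ≥ 3 → (7,9); next start ≥ 9 → (9,12); next start ≥ 12 → (18,19); next start ≥ 19 → (20,22).
Selected: (2,3) (7,9) (9,12) (18,19) (20,22)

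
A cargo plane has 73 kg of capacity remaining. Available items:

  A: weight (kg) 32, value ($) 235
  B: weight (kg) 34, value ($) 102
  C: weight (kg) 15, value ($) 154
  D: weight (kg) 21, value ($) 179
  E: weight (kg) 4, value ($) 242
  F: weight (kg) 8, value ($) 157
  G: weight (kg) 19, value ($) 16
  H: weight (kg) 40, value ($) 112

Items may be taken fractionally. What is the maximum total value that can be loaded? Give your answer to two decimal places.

Greedy by value/weight ratio, highest first.
Ratios (sorted): E 60.50, F 19.62, C 10.27, D 8.52, A 7.34, B 3.00, H 2.80, G 0.84
take E (4 @ 242); take F (8 @ 157); take C (15 @ 154); take D (21 @ 179); take 25/32 of A → 183.59. Capacity used 73/73.
Total value = 915.59

915.59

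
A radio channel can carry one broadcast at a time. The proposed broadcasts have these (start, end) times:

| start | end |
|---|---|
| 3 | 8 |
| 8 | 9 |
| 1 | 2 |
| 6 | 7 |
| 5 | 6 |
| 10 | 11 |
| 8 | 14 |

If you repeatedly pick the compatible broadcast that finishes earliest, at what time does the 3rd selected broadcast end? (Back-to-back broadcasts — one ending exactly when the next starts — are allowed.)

Order by finish time; keep every interval that doesn't clash with the previous kept one.
By end time: (1,2), (5,6), (6,7), (3,8), (8,9), (10,11), (8,14).
Pick (1,2); next start ≥ 2 → (5,6); next start ≥ 6 → (6,7); next start ≥ 7 → (8,9); next start ≥ 9 → (10,11).
Selected: (1,2) (5,6) (6,7) (8,9) (10,11)

7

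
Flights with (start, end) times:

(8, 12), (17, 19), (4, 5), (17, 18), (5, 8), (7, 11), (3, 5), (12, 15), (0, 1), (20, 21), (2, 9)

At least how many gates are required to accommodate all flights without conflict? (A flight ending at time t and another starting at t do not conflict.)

Events (time:±→running): 0:+→1 1:-→0 2:+→1 3:+→2 4:+→3 … peak 3.

3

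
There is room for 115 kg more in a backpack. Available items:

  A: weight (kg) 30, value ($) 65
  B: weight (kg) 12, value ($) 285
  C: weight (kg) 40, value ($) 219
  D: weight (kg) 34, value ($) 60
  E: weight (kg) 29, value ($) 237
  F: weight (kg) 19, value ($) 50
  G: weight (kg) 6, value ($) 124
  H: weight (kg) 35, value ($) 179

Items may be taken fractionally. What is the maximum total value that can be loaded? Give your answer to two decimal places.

Sort by value per unit weight and fill in that order.
Ratios (sorted): B 23.75, G 20.67, E 8.17, C 5.47, H 5.11, F 2.63, A 2.17, D 1.76
take B (12 @ 285); take G (6 @ 124); take E (29 @ 237); take C (40 @ 219); take 28/35 of H → 143.20. Capacity used 115/115.
Total value = 1008.20

1008.20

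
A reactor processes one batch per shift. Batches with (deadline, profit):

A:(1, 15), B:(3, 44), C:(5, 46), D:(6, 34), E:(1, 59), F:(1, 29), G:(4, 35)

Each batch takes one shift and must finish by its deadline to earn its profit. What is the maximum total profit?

218

Profit order: E=59 C=46 B=44 G=35 D=34 F=29 A=15
Assign: E→slot 1, C→slot 5, B→slot 3, G→slot 4, D→slot 6, F skipped, A skipped.
Slots: [1:E] [3:B] [4:G] [5:C] [6:D]
Profit = 59 + 44 + 35 + 46 + 34 = 218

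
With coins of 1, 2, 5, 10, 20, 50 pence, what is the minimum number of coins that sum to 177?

Use the largest denomination that fits, subtract, and repeat.
177 − 3×50→27 − 1×20→7 − 1×5→2 − 1×2→0
Total coins = 3 + 1 + 1 + 1 = 6

6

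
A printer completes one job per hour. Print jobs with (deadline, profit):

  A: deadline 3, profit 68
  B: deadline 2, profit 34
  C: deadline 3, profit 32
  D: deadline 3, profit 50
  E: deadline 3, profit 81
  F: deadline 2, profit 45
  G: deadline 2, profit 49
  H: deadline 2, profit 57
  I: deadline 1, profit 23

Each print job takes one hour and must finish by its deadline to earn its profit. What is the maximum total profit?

206

Profit order: E=81 A=68 H=57 D=50 G=49 F=45 B=34 C=32 I=23
Assign: E→slot 3, A→slot 2, H→slot 1, D skipped, G skipped, F skipped, B skipped, C skipped, I skipped.
Slots: [1:H] [2:A] [3:E]
Profit = 57 + 68 + 81 = 206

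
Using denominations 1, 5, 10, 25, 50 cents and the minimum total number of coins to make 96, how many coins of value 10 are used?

2

96 − 1×50→46 − 1×25→21 − 2×10→1 − 1×1→0
Count of 10: 2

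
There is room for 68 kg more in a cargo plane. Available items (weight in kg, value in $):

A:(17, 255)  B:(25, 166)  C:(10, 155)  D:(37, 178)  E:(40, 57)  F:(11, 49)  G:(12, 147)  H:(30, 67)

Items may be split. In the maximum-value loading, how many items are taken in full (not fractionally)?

Sort by value per unit weight and fill in that order.
Ratios (sorted): C 15.50, A 15.00, G 12.25, B 6.64, D 4.81, F 4.45, H 2.23, E 1.43
take C (10 @ 155); take A (17 @ 255); take G (12 @ 147); take B (25 @ 166); take 4/37 of D → 19.24. Capacity used 68/68.
4 item(s) taken whole; one partial (take 4/37 of D).

4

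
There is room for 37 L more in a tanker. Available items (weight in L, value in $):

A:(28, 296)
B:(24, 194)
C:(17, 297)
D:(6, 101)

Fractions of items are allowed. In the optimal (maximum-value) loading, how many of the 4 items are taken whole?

2

Greedy by value/weight ratio, highest first.
Order: C (297/17=17.47) > D (101/6=16.83) > A (296/28=10.57) > B (194/24=8.08)
Fill: take C (17 @ 297) → take D (6 @ 101) → take 14/28 of A → 148.00; 37/37 used.
2 item(s) taken whole; one partial (take 14/28 of A).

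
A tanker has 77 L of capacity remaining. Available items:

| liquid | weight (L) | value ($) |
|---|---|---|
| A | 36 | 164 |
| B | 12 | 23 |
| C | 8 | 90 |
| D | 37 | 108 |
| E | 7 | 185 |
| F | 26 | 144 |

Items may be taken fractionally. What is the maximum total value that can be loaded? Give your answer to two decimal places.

583.00

Greedy by value/weight ratio, highest first.
Ratios (sorted): E 26.43, C 11.25, F 5.54, A 4.56, D 2.92, B 1.92
take E (7 @ 185); take C (8 @ 90); take F (26 @ 144); take A (36 @ 164). Capacity used 77/77.
Total value = 583.00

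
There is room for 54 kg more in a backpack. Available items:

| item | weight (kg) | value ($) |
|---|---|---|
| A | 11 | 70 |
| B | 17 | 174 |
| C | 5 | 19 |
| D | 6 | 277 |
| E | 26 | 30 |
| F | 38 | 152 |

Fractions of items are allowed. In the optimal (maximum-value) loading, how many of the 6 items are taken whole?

3

Greedy by value/weight ratio, highest first.
Order: D (277/6=46.17) > B (174/17=10.24) > A (70/11=6.36) > F (152/38=4.00) > C (19/5=3.80) > E (30/26=1.15)
Fill: take D (6 @ 277) → take B (17 @ 174) → take A (11 @ 70) → take 20/38 of F → 80.00; 54/54 used.
3 item(s) taken whole; one partial (take 20/38 of F).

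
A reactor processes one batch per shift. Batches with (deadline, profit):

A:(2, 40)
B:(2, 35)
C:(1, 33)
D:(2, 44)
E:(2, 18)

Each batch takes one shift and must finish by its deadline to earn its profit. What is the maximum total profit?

By profit: D(d2,44), A(d2,40), B(d2,35), C(d1,33), E(d2,18)
D→slot 2; A→slot 1; B skipped; C skipped; E skipped.
Profit = 40 + 44 = 84

84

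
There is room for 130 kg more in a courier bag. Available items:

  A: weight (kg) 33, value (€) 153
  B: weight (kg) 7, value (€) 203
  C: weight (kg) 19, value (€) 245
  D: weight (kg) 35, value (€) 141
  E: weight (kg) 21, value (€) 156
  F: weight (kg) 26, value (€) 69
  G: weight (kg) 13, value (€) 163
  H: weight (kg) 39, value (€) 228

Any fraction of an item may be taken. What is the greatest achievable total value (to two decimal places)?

Greedy by value/weight ratio, highest first.
Order: B (203/7=29.00) > C (245/19=12.89) > G (163/13=12.54) > E (156/21=7.43) > H (228/39=5.85) > A (153/33=4.64) > D (141/35=4.03) > F (69/26=2.65)
Fill: take B (7 @ 203) → take C (19 @ 245) → take G (13 @ 163) → take E (21 @ 156) → take H (39 @ 228) → take 31/33 of A → 143.73; 130/130 used.
Total value = 1138.73

1138.73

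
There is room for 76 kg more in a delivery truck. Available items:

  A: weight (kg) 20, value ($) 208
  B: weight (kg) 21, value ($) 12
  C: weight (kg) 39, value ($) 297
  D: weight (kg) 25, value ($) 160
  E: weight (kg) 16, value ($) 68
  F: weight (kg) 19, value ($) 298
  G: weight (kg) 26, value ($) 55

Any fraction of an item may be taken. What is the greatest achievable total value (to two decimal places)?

787.77

Ratios (sorted): F 15.68, A 10.40, C 7.62, D 6.40, E 4.25, G 2.12, B 0.57
take F (19 @ 298); take A (20 @ 208); take 37/39 of C → 281.77. Capacity used 76/76.
Total value = 787.77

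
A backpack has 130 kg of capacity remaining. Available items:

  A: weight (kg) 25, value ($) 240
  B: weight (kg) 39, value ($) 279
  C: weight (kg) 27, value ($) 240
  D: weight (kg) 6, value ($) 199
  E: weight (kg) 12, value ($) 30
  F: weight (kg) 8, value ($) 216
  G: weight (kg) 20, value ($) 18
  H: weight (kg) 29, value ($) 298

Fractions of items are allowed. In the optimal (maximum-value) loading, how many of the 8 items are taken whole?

Greedy by value/weight ratio, highest first.
Ratios (sorted): D 33.17, F 27.00, H 10.28, A 9.60, C 8.89, B 7.15, E 2.50, G 0.90
take D (6 @ 199); take F (8 @ 216); take H (29 @ 298); take A (25 @ 240); take C (27 @ 240); take 35/39 of B → 250.38. Capacity used 130/130.
5 item(s) taken whole; one partial (take 35/39 of B).

5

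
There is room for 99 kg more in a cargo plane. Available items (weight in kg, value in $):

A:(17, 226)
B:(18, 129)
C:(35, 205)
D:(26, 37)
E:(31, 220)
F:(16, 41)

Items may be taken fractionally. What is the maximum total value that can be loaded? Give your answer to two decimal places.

768.29

Ratios (sorted): A 13.29, B 7.17, E 7.10, C 5.86, F 2.56, D 1.42
take A (17 @ 226); take B (18 @ 129); take E (31 @ 220); take 33/35 of C → 193.29. Capacity used 99/99.
Total value = 768.29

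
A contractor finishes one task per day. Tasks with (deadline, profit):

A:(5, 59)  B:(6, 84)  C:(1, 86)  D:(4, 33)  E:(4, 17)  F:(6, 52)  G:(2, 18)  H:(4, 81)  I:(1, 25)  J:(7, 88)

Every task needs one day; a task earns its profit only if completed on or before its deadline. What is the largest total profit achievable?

By profit: J(d7,88), C(d1,86), B(d6,84), H(d4,81), A(d5,59), F(d6,52), D(d4,33), I(d1,25), G(d2,18), E(d4,17)
J→slot 7; C→slot 1; B→slot 6; H→slot 4; A→slot 5; F→slot 3; D→slot 2; I skipped; G skipped; E skipped.
Profit = 86 + 33 + 52 + 81 + 59 + 84 + 88 = 483

483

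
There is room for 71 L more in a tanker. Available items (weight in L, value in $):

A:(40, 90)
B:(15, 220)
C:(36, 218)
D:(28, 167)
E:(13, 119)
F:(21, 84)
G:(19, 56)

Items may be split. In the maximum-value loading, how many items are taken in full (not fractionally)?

3

Ratios (sorted): B 14.67, E 9.15, C 6.06, D 5.96, F 4.00, G 2.95, A 2.25
take B (15 @ 220); take E (13 @ 119); take C (36 @ 218); take 7/28 of D → 41.75. Capacity used 71/71.
3 item(s) taken whole; one partial (take 7/28 of D).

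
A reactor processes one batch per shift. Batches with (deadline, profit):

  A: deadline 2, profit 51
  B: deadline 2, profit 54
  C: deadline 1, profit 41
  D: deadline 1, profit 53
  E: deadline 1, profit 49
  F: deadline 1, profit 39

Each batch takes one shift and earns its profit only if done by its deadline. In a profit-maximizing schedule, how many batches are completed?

2

Take jobs in profit order; each goes to the latest open slot no later than its deadline.
Profit order: B=54 D=53 A=51 E=49 C=41 F=39
Assign: B→slot 2, D→slot 1, A skipped, E skipped, C skipped, F skipped.
Slots: [1:D] [2:B]
2 of 6 scheduled.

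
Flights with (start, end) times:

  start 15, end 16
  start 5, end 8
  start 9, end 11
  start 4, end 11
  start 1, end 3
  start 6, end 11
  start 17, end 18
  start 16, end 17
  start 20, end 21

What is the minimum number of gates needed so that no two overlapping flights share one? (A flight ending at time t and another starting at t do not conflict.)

Count concurrent intervals with a sweep; the peak is the room count.
starts: [1, 4, 5, 6, 9, 15, 16, 17, 20]
ends:   [3, 8, 11, 11, 11, 16, 17, 18, 21]
s1→1 e3→0 s4→1 s5→2 s6→3  — peak 3.

3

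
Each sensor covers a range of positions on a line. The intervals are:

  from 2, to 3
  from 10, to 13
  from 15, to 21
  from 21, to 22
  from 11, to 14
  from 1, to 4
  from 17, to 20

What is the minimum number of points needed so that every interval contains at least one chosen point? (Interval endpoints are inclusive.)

Sorted: [2,3] [1,4] [10,13] [11,14] [17,20] [15,21] [21,22]
{[2,3],[1,4]} hit by 3; {[10,13],[11,14]} hit by 13; {[17,20],[15,21]} hit by 20; {[21,22]} hit by 22.
Points: 3, 13, 20, 22 (4 total).

4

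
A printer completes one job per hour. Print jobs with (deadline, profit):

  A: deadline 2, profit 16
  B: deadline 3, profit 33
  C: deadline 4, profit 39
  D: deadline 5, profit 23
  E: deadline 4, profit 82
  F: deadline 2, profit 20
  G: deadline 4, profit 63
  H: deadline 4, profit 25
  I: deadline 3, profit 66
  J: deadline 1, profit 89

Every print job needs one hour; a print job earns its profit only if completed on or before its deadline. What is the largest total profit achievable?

Sort by profit descending; place each in the latest free slot ≤ its deadline.
Profit order: J=89 E=82 I=66 G=63 C=39 B=33 H=25 D=23 F=20 A=16
Assign: J→slot 1, E→slot 4, I→slot 3, G→slot 2, C skipped, B skipped, H skipped, D→slot 5, F skipped, A skipped.
Slots: [1:J] [2:G] [3:I] [4:E] [5:D]
Profit = 89 + 63 + 66 + 82 + 23 = 323

323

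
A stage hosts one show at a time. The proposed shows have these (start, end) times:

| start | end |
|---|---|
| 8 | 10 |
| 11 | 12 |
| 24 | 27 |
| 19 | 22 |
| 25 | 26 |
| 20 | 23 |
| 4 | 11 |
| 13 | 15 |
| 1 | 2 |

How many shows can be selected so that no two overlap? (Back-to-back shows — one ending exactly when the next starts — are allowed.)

Sort by end time and greedily take each interval whose start is ≥ the last chosen end.
By end time: (1,2), (8,10), (4,11), (11,12), (13,15), (19,22), (20,23), (25,26), (24,27).
Pick (1,2); next start ≥ 2 → (8,10); next start ≥ 10 → (11,12); next start ≥ 12 → (13,15); next start ≥ 15 → (19,22); next start ≥ 22 → (25,26).
Selected 6 shows.

6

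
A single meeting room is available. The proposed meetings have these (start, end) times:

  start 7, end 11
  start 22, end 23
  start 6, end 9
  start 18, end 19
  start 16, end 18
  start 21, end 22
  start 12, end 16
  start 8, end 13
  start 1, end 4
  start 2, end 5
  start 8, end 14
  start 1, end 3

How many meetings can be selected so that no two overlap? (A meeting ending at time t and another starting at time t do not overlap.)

7

Sorted by end: (1,3)  (1,4)  (2,5)  (6,9)  (7,11)  (8,13)  (8,14)  (12,16)  (16,18)  (18,19)  (21,22)  (22,23)
take (1,3); skip (2,5); take (6,9); take (12,16); take (16,18); take (18,19); take (21,22); take (22,23).
Selected 7 meetings.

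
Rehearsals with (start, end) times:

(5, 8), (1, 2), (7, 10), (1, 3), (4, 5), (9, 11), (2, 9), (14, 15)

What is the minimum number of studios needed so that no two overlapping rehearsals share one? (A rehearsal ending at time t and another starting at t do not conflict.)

3

starts: [1, 1, 2, 4, 5, 7, 9, 14]
ends:   [2, 3, 5, 8, 9, 10, 11, 15]
s1→1 s1→2 e2→1 s2→2 e3→1 s4→2 e5→1 s5→2 s7→3  — peak 3.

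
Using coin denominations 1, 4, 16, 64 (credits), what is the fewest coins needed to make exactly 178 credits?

178 − 2×64→50 − 3×16→2 − 2×1→0
Total coins = 2 + 3 + 2 = 7

7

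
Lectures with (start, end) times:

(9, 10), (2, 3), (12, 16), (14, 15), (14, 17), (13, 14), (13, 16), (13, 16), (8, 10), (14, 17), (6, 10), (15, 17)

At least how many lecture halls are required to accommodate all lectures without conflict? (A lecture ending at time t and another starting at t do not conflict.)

6

The answer is the maximum number of intervals overlapping at any instant.
Events (time:±→running): 2:+→1 3:-→0 6:+→1 8:+→2 9:+→3 10:-→2 10:-→1 10:-→0 12:+→1 13:+→2 13:+→3 13:+→4 14:-→3 14:+→4 14:+→5 14:+→6 … peak 6.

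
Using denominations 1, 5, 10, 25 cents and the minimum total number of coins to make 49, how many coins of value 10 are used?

2

Greedy: take as many of the largest coin as possible, then repeat with the remainder.
49 = 1×25 + 2×10 + 4×1
Count of 10: 2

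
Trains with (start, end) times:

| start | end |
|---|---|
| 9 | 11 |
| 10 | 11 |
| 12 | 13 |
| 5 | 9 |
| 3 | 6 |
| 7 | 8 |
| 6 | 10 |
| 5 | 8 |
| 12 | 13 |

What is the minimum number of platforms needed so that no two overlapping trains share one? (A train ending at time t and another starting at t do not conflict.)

4

starts: [3, 5, 5, 6, 7, 9, 10, 12, 12]
ends:   [6, 8, 8, 9, 10, 11, 11, 13, 13]
s3→1 s5→2 s5→3 e6→2 s6→3 s7→4  — peak 4.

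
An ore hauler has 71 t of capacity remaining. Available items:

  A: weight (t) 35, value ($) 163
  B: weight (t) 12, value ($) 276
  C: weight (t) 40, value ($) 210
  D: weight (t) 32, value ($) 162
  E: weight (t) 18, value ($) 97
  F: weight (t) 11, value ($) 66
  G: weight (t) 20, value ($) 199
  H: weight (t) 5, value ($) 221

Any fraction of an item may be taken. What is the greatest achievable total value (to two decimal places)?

885.25

Sort by value per unit weight and fill in that order.
Order: H (221/5=44.20) > B (276/12=23.00) > G (199/20=9.95) > F (66/11=6.00) > E (97/18=5.39) > C (210/40=5.25) > D (162/32=5.06) > A (163/35=4.66)
Fill: take H (5 @ 221) → take B (12 @ 276) → take G (20 @ 199) → take F (11 @ 66) → take E (18 @ 97) → take 5/40 of C → 26.25; 71/71 used.
Total value = 885.25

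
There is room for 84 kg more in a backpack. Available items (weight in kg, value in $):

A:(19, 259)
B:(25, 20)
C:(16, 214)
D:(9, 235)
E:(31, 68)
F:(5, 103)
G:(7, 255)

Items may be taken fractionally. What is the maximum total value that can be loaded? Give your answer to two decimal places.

Greedy by value/weight ratio, highest first.
Ratios (sorted): G 36.43, D 26.11, F 20.60, A 13.63, C 13.38, E 2.19, B 0.80
take G (7 @ 255); take D (9 @ 235); take F (5 @ 103); take A (19 @ 259); take C (16 @ 214); take 28/31 of E → 61.42. Capacity used 84/84.
Total value = 1127.42

1127.42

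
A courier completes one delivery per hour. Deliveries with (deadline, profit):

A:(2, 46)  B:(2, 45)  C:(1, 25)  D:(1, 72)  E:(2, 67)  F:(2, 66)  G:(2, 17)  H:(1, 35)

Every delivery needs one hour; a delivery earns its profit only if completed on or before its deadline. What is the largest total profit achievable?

139

Sort by profit descending; place each in the latest free slot ≤ its deadline.
By profit: D(d1,72), E(d2,67), F(d2,66), A(d2,46), B(d2,45), H(d1,35), C(d1,25), G(d2,17)
D→slot 1; E→slot 2; F skipped; A skipped; B skipped; H skipped; C skipped; G skipped.
Profit = 72 + 67 = 139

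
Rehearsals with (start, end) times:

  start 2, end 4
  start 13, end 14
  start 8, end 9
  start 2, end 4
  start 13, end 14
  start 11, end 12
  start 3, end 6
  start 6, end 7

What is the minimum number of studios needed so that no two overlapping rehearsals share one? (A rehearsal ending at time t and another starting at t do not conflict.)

Count concurrent intervals with a sweep; the peak is the room count.
Events (time:±→running): 2:+→1 2:+→2 3:+→3 … peak 3.

3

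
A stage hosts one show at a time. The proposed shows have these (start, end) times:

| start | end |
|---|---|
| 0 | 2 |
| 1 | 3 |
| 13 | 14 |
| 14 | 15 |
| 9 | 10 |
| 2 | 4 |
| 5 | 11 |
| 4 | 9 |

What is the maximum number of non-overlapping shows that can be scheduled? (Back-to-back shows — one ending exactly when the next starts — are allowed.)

Order by finish time; keep every interval that doesn't clash with the previous kept one.
Sorted by end: (0,2)  (1,3)  (2,4)  (4,9)  (9,10)  (5,11)  (13,14)  (14,15)
take (0,2); skip (1,3); take (2,4); take (4,9); take (9,10); take (13,14); take (14,15).
Selected 6 shows.

6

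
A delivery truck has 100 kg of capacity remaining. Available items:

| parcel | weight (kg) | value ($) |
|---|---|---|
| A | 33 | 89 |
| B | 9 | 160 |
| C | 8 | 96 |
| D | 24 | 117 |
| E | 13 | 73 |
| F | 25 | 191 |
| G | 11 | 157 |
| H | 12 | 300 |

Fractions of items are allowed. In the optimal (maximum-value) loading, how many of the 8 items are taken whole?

Order: H (300/12=25.00) > B (160/9=17.78) > G (157/11=14.27) > C (96/8=12.00) > F (191/25=7.64) > E (73/13=5.62) > D (117/24=4.88) > A (89/33=2.70)
Fill: take H (12 @ 300) → take B (9 @ 160) → take G (11 @ 157) → take C (8 @ 96) → take F (25 @ 191) → take E (13 @ 73) → take 22/24 of D → 107.25; 100/100 used.
6 item(s) taken whole; one partial (take 22/24 of D).

6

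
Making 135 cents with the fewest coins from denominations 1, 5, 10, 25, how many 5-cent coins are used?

0

Use the largest denomination that fits, subtract, and repeat.
135 = 5×25 + 1×10
Count of 5: 0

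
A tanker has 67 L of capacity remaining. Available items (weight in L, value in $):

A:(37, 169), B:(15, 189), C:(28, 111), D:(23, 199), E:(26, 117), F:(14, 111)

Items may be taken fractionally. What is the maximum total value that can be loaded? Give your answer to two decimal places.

567.51

Greedy by value/weight ratio, highest first.
Order: B (189/15=12.60) > D (199/23=8.65) > F (111/14=7.93) > A (169/37=4.57) > E (117/26=4.50) > C (111/28=3.96)
Fill: take B (15 @ 189) → take D (23 @ 199) → take F (14 @ 111) → take 15/37 of A → 68.51; 67/67 used.
Total value = 567.51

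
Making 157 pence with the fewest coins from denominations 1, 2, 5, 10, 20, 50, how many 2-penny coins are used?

Greedy: take as many of the largest coin as possible, then repeat with the remainder.
157 = 3×50 + 1×5 + 1×2
Count of 2: 1

1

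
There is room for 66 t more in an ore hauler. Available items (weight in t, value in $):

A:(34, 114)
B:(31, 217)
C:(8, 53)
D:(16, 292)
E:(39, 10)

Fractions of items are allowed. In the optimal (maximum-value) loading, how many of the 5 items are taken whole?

Ratios (sorted): D 18.25, B 7.00, C 6.62, A 3.35, E 0.26
take D (16 @ 292); take B (31 @ 217); take C (8 @ 53); take 11/34 of A → 36.88. Capacity used 66/66.
3 item(s) taken whole; one partial (take 11/34 of A).

3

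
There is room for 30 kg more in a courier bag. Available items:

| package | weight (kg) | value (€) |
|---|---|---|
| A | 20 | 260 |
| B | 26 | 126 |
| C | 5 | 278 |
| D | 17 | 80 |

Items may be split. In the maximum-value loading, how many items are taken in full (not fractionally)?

Sort by value per unit weight and fill in that order.
Ratios (sorted): C 55.60, A 13.00, B 4.85, D 4.71
take C (5 @ 278); take A (20 @ 260); take 5/26 of B → 24.23. Capacity used 30/30.
2 item(s) taken whole; one partial (take 5/26 of B).

2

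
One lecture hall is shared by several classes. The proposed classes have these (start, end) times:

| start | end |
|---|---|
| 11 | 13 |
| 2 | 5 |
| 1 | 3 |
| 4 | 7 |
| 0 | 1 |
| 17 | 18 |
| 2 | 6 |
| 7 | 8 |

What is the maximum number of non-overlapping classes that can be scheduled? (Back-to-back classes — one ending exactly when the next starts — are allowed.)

Greedy by earliest finish: after sorting by end time, pick each interval compatible with the last pick.
Sorted by end: (0,1)  (1,3)  (2,5)  (2,6)  (4,7)  (7,8)  (11,13)  (17,18)
take (0,1); take (1,3); skip (2,6); take (4,7); take (7,8); take (11,13); take (17,18).
Selected 6 classes.

6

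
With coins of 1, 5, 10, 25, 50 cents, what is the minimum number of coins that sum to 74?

74 = 1×50 + 2×10 + 4×1
Total coins = 1 + 2 + 4 = 7

7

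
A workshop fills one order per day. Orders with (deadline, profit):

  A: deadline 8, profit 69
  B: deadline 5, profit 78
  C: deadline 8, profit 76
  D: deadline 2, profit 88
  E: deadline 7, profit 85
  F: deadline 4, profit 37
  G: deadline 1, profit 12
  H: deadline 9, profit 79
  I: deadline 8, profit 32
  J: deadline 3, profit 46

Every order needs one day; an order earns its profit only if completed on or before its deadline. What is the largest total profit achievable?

Profit order: D=88 E=85 H=79 B=78 C=76 A=69 J=46 F=37 I=32 G=12
Assign: D→slot 2, E→slot 7, H→slot 9, B→slot 5, C→slot 8, A→slot 6, J→slot 3, F→slot 4, I→slot 1, G skipped.
Slots: [1:I] [2:D] [3:J] [4:F] [5:B] [6:A] [7:E] [8:C] [9:H]
Profit = 32 + 88 + 46 + 37 + 78 + 69 + 85 + 76 + 79 = 590

590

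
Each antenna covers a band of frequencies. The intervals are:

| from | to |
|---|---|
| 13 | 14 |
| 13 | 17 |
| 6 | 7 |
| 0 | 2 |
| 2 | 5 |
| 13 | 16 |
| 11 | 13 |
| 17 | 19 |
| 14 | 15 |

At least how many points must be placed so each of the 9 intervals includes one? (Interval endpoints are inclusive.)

Sorted: [0,2] [2,5] [6,7] [11,13] [13,14] [14,15] [13,16] [13,17] [17,19]
{[0,2],[2,5]} hit by 2; {[6,7]} hit by 7; {[11,13],[13,14]} hit by 13; {[14,15],[13,16],[13,17]} hit by 15; {[17,19]} hit by 19.
Points: 2, 7, 13, 15, 19 (5 total).

5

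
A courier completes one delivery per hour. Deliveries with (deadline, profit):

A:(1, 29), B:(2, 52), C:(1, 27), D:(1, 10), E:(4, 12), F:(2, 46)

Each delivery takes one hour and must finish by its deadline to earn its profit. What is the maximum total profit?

Sort by profit descending; place each in the latest free slot ≤ its deadline.
Profit order: B=52 F=46 A=29 C=27 E=12 D=10
Assign: B→slot 2, F→slot 1, A skipped, C skipped, E→slot 4, D skipped.
Slots: [1:F] [2:B] [4:E]
Profit = 46 + 52 + 12 = 110

110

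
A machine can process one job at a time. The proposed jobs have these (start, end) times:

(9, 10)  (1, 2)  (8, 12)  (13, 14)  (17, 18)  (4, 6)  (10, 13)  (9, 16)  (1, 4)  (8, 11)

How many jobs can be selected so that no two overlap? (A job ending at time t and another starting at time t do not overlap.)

Greedy by earliest finish: after sorting by end time, pick each interval compatible with the last pick.
By end time: (1,2), (1,4), (4,6), (9,10), (8,11), (8,12), (10,13), (13,14), (9,16), (17,18).
Pick (1,2); next start ≥ 2 → (4,6); next start ≥ 6 → (9,10); next start ≥ 10 → (10,13); next start ≥ 13 → (13,14); next start ≥ 14 → (17,18).
Selected 6 jobs.

6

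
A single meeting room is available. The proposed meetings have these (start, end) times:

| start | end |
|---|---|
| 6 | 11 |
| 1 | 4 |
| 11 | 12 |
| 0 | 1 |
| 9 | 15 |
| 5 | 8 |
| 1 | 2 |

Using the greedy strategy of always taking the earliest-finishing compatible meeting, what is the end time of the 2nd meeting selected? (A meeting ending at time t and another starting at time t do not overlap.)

2

Sort by end time and greedily take each interval whose start is ≥ the last chosen end.
By end time: (0,1), (1,2), (1,4), (5,8), (6,11), (11,12), (9,15).
Pick (0,1); next start ≥ 1 → (1,2); next start ≥ 2 → (5,8); next start ≥ 8 → (11,12).
Selected: (0,1) (1,2) (5,8) (11,12)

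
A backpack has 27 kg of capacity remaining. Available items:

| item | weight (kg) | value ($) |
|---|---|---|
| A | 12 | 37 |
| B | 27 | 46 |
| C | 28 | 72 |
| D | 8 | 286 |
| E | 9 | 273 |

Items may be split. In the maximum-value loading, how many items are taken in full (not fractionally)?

2

Greedy by value/weight ratio, highest first.
Ratios (sorted): D 35.75, E 30.33, A 3.08, C 2.57, B 1.70
take D (8 @ 286); take E (9 @ 273); take 10/12 of A → 30.83. Capacity used 27/27.
2 item(s) taken whole; one partial (take 10/12 of A).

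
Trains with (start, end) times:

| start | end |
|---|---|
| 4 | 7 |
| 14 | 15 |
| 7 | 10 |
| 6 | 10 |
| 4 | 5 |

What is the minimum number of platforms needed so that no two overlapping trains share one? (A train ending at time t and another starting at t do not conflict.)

Count concurrent intervals with a sweep; the peak is the room count.
starts: [4, 4, 6, 7, 14]
ends:   [5, 7, 10, 10, 15]
s4→1 s4→2  — peak 2.

2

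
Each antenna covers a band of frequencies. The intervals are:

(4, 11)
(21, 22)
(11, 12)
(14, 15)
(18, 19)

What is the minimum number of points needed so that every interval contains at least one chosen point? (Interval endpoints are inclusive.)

Sort by right endpoint; whenever an interval is uncovered, place a point at its right end.
Sorted: [4,11] [11,12] [14,15] [18,19] [21,22]
{[4,11],[11,12]} hit by 11; {[14,15]} hit by 15; {[18,19]} hit by 19; {[21,22]} hit by 22.
Points: 11, 15, 19, 22 (4 total).

4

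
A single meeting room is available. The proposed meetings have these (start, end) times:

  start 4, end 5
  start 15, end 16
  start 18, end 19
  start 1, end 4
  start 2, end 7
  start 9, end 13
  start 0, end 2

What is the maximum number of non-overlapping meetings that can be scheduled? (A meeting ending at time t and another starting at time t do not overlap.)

5

Sorted by end: (0,2)  (1,4)  (4,5)  (2,7)  (9,13)  (15,16)  (18,19)
take (0,2); take (4,5); take (9,13); take (15,16); take (18,19).
Selected 5 meetings.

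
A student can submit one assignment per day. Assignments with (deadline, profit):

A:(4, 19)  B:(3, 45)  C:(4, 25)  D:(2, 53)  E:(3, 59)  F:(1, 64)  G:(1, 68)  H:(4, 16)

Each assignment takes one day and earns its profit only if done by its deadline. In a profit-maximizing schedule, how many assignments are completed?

Sort by profit descending; place each in the latest free slot ≤ its deadline.
By profit: G(d1,68), F(d1,64), E(d3,59), D(d2,53), B(d3,45), C(d4,25), A(d4,19), H(d4,16)
G→slot 1; F skipped; E→slot 3; D→slot 2; B skipped; C→slot 4; A skipped; H skipped.
4 of 8 scheduled.

4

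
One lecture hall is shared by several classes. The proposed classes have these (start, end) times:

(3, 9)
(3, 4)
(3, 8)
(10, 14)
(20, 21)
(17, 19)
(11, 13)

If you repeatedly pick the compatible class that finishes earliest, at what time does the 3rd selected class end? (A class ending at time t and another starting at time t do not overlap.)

Sort by end time and greedily take each interval whose start is ≥ the last chosen end.
Sorted by end: (3,4)  (3,8)  (3,9)  (11,13)  (10,14)  (17,19)  (20,21)
take (3,4); skip (3,8); take (11,13); skip (10,14); take (17,19); take (20,21).
Selected: (3,4) (11,13) (17,19) (20,21)

19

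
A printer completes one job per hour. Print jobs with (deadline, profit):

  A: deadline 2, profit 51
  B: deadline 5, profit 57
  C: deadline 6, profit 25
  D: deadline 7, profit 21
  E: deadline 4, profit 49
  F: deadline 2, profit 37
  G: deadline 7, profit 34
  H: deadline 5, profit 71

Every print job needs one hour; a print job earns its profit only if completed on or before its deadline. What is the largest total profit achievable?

324

Profit order: H=71 B=57 A=51 E=49 F=37 G=34 C=25 D=21
Assign: H→slot 5, B→slot 4, A→slot 2, E→slot 3, F→slot 1, G→slot 7, C→slot 6, D skipped.
Slots: [1:F] [2:A] [3:E] [4:B] [5:H] [6:C] [7:G]
Profit = 37 + 51 + 49 + 57 + 71 + 25 + 34 = 324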